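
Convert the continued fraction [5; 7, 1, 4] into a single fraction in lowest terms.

200/39

Use the convergent recurrence hₖ = aₖ·hₖ₋₁ + hₖ₋₂ (and likewise for the denominators kₖ):
a_0 = 5: 5/1
a_1 = 7: 36/7
a_2 = 1: 41/8
a_3 = 4: 200/39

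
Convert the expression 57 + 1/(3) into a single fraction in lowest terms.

Use the convergent recurrence hₖ = aₖ·hₖ₋₁ + hₖ₋₂ (and likewise for the denominators kₖ):
a_0 = 57: 57/1
a_1 = 3: 172/3

172/3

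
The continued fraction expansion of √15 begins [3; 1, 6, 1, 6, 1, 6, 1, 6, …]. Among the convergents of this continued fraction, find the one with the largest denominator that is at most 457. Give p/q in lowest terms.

1677/433

List convergents until the denominator exceeds the bound:
a_0 = 3: 3/1  (≤ bound)
a_1 = 1: 4/1  (≤ bound)
a_2 = 6: 27/7  (≤ bound)
a_3 = 1: 31/8  (≤ bound)
a_4 = 6: 213/55  (≤ bound)
a_5 = 1: 244/63  (≤ bound)
a_6 = 6: 1677/433  (≤ bound)
a_7 = 1: 1921/496  (> 457, stop)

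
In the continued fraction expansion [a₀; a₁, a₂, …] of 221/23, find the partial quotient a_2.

⌊221/23⌋ = 9, remainder 14
⌊23/14⌋ = 1, remainder 9
⌊14/9⌋ = 1, remainder 5

1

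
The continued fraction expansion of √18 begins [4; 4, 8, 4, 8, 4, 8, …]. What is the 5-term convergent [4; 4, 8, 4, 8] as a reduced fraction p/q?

Start with 8.
4 + 1/(8/1) = 4 + 1/8 = 33/8
8 + 1/(33/8) = 8 + 8/33 = 272/33
4 + 1/(272/33) = 4 + 33/272 = 1121/272
4 + 1/(1121/272) = 4 + 272/1121 = 4756/1121

4756/1121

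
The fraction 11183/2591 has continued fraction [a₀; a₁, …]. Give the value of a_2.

Repeatedly divide and take the remainder:
⌊11183/2591⌋ = 4, remainder 819
⌊2591/819⌋ = 3, remainder 134
⌊819/134⌋ = 6, remainder 15

6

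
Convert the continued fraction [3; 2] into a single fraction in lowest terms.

Collapse the nested fraction from the inside out:
Start with 2.
3 + 1/(2/1) = 3 + 1/2 = 7/2

7/2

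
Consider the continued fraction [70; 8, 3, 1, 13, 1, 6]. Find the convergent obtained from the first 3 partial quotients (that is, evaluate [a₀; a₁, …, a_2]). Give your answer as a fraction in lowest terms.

Work from the innermost term outward:
Start with 3.
8 + 1/(3/1) = 8 + 1/3 = 25/3
70 + 1/(25/3) = 70 + 3/25 = 1753/25

1753/25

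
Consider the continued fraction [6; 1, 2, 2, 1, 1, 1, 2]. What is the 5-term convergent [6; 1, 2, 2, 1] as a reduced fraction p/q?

67/10

Collapse the nested fraction from the inside out:
Start with 1.
2 + 1/(1/1) = 2 + 1/1 = 3/1
2 + 1/(3/1) = 2 + 1/3 = 7/3
1 + 1/(7/3) = 1 + 3/7 = 10/7
6 + 1/(10/7) = 6 + 7/10 = 67/10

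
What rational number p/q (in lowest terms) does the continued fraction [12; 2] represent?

25/2

Start with 2.
12 + 1/(2/1) = 12 + 1/2 = 25/2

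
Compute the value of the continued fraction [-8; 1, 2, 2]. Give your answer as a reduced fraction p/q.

a_0 = -8: -8/1
a_1 = 1: -7/1
a_2 = 2: -22/3
a_3 = 2: -51/7

-51/7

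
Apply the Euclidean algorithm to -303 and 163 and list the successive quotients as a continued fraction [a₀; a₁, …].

[-2; 7, 11, 2]

-303 = -2·163 + 23, so a_0 = -2
163 = 7·23 + 2, so a_1 = 7
23 = 11·2 + 1, so a_2 = 11
2 = 2·1 + 0, so a_3 = 2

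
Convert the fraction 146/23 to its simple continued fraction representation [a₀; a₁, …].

[6; 2, 1, 7]

Repeatedly divide and take the remainder:
146 = 6·23 + 8, so a_0 = 6
23 = 2·8 + 7, so a_1 = 2
8 = 1·7 + 1, so a_2 = 1
7 = 7·1 + 0, so a_3 = 7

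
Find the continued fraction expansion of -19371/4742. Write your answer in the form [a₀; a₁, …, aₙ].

[-5; 1, 10, 1, 3, 3, 2, 13]

Repeatedly divide and take the remainder:
⌊-19371/4742⌋ = -5, remainder 4339
⌊4742/4339⌋ = 1, remainder 403
⌊4339/403⌋ = 10, remainder 309
⌊403/309⌋ = 1, remainder 94
⌊309/94⌋ = 3, remainder 27
⌊94/27⌋ = 3, remainder 13
⌊27/13⌋ = 2, remainder 1
⌊13/1⌋ = 13, remainder 0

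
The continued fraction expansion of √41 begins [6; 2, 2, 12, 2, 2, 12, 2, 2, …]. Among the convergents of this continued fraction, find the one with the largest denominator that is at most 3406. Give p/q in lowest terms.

a_0 = 6: 6/1  (≤ bound)
a_1 = 2: 13/2  (≤ bound)
a_2 = 2: 32/5  (≤ bound)
a_3 = 12: 397/62  (≤ bound)
a_4 = 2: 826/129  (≤ bound)
a_5 = 2: 2049/320  (≤ bound)
a_6 = 12: 25414/3969  (> 3406, stop)

2049/320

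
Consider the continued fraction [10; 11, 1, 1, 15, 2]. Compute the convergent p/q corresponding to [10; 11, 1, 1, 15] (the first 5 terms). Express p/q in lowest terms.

3601/357

Collapse the nested fraction from the inside out:
Start with 15.
1 + 1/(15/1) = 1 + 1/15 = 16/15
1 + 1/(16/15) = 1 + 15/16 = 31/16
11 + 1/(31/16) = 11 + 16/31 = 357/31
10 + 1/(357/31) = 10 + 31/357 = 3601/357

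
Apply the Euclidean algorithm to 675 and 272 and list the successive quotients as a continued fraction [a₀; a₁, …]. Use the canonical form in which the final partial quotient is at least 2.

Run the Euclidean algorithm, recording each quotient:
675 ÷ 272 → quotient 2, remainder 131
272 ÷ 131 → quotient 2, remainder 10
131 ÷ 10 → quotient 13, remainder 1
10 ÷ 1 → quotient 10, remainder 0

[2; 2, 13, 10]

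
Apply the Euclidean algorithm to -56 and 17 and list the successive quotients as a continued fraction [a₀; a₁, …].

Apply division with remainder until the remainder is 0:
⌊-56/17⌋ = -4, remainder 12
⌊17/12⌋ = 1, remainder 5
⌊12/5⌋ = 2, remainder 2
⌊5/2⌋ = 2, remainder 1
⌊2/1⌋ = 2, remainder 0

[-4; 1, 2, 2, 2]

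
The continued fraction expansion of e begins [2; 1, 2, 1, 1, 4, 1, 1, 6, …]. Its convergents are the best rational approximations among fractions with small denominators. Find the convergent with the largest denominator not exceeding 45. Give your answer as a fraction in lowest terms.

106/39

List convergents until the denominator exceeds the bound:
a_0 = 2: 2/1  (≤ bound)
a_1 = 1: 3/1  (≤ bound)
a_2 = 2: 8/3  (≤ bound)
a_3 = 1: 11/4  (≤ bound)
a_4 = 1: 19/7  (≤ bound)
a_5 = 4: 87/32  (≤ bound)
a_6 = 1: 106/39  (≤ bound)
a_7 = 1: 193/71  (> 45, stop)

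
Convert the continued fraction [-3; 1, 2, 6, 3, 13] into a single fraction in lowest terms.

-1851/799

Start with 13.
3 + 1/(13/1) = 3 + 1/13 = 40/13
6 + 1/(40/13) = 6 + 13/40 = 253/40
2 + 1/(253/40) = 2 + 40/253 = 546/253
1 + 1/(546/253) = 1 + 253/546 = 799/546
-3 + 1/(799/546) = -3 + 546/799 = -1851/799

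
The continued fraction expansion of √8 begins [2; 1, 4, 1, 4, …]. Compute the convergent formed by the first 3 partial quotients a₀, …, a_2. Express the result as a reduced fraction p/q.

Work from the innermost term outward:
Start with 4.
1 + 1/(4/1) = 1 + 1/4 = 5/4
2 + 1/(5/4) = 2 + 4/5 = 14/5

14/5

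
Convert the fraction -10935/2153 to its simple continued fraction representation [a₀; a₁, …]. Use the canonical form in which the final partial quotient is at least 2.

Run the Euclidean algorithm, recording each quotient:
-10935 ÷ 2153 → quotient -6, remainder 1983
2153 ÷ 1983 → quotient 1, remainder 170
1983 ÷ 170 → quotient 11, remainder 113
170 ÷ 113 → quotient 1, remainder 57
113 ÷ 57 → quotient 1, remainder 56
57 ÷ 56 → quotient 1, remainder 1
56 ÷ 1 → quotient 56, remainder 0

[-6; 1, 11, 1, 1, 1, 56]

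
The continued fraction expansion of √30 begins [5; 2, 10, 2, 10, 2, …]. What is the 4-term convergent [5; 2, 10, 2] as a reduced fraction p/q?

Build up convergents one term at a time:
a_0 = 5: 5/1
a_1 = 2: 11/2
a_2 = 10: 115/21
a_3 = 2: 241/44

241/44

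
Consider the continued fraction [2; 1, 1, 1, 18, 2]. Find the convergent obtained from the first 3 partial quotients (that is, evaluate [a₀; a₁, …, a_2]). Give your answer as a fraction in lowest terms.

a_0 = 2: 2/1
a_1 = 1: 3/1
a_2 = 1: 5/2

5/2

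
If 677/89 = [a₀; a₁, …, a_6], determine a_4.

Repeatedly divide and take the remainder:
677 ÷ 89 → quotient 7, remainder 54
89 ÷ 54 → quotient 1, remainder 35
54 ÷ 35 → quotient 1, remainder 19
35 ÷ 19 → quotient 1, remainder 16
19 ÷ 16 → quotient 1, remainder 3

1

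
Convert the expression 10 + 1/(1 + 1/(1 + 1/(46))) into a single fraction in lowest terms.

977/93

a_0 = 10: 10/1
a_1 = 1: 11/1
a_2 = 1: 21/2
a_3 = 46: 977/93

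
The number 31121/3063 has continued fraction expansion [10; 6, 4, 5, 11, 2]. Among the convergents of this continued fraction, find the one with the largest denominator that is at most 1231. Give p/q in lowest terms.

1331/131

a_0 = 10: 10/1  (≤ bound)
a_1 = 6: 61/6  (≤ bound)
a_2 = 4: 254/25  (≤ bound)
a_3 = 5: 1331/131  (≤ bound)
a_4 = 11: 14895/1466  (> 1231, stop)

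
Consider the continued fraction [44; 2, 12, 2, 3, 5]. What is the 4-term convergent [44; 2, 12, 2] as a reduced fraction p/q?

Use the convergent recurrence hₖ = aₖ·hₖ₋₁ + hₖ₋₂ (and likewise for the denominators kₖ):
a_0 = 44: 44/1
a_1 = 2: 89/2
a_2 = 12: 1112/25
a_3 = 2: 2313/52

2313/52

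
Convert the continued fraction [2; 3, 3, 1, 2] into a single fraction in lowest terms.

Use the convergent recurrence hₖ = aₖ·hₖ₋₁ + hₖ₋₂ (and likewise for the denominators kₖ):
a_0 = 2: 2/1
a_1 = 3: 7/3
a_2 = 3: 23/10
a_3 = 1: 30/13
a_4 = 2: 83/36

83/36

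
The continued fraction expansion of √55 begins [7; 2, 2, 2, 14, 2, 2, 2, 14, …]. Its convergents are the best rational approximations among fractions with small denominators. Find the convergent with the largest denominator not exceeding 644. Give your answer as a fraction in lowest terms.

2655/358

List convergents until the denominator exceeds the bound:
a_0 = 7: 7/1  (≤ bound)
a_1 = 2: 15/2  (≤ bound)
a_2 = 2: 37/5  (≤ bound)
a_3 = 2: 89/12  (≤ bound)
a_4 = 14: 1283/173  (≤ bound)
a_5 = 2: 2655/358  (≤ bound)
a_6 = 2: 6593/889  (> 644, stop)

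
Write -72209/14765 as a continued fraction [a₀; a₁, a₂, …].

[-5; 9, 7, 3, 4, 1, 13]

-72209 = -5·14765 + 1616, so a_0 = -5
14765 = 9·1616 + 221, so a_1 = 9
1616 = 7·221 + 69, so a_2 = 7
221 = 3·69 + 14, so a_3 = 3
69 = 4·14 + 13, so a_4 = 4
14 = 1·13 + 1, so a_5 = 1
13 = 13·1 + 0, so a_6 = 13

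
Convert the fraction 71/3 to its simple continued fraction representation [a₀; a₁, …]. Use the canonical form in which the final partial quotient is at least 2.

71 = 23·3 + 2, so a_0 = 23
3 = 1·2 + 1, so a_1 = 1
2 = 2·1 + 0, so a_2 = 2

[23; 1, 2]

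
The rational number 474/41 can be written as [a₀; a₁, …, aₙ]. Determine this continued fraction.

[11; 1, 1, 3, 1, 1, 2]

Run the Euclidean algorithm, recording each quotient:
474 = 11·41 + 23, so a_0 = 11
41 = 1·23 + 18, so a_1 = 1
23 = 1·18 + 5, so a_2 = 1
18 = 3·5 + 3, so a_3 = 3
5 = 1·3 + 2, so a_4 = 1
3 = 1·2 + 1, so a_5 = 1
2 = 2·1 + 0, so a_6 = 2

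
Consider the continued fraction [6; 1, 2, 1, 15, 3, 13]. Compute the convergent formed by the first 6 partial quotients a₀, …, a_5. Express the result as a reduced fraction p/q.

1302/193

Compute successive convergents:
a_0 = 6: 6/1
a_1 = 1: 7/1
a_2 = 2: 20/3
a_3 = 1: 27/4
a_4 = 15: 425/63
a_5 = 3: 1302/193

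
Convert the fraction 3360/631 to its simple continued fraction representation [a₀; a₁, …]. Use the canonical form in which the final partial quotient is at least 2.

[5; 3, 12, 1, 4, 3]

Run the Euclidean algorithm, recording each quotient:
3360 = 5·631 + 205, so a_0 = 5
631 = 3·205 + 16, so a_1 = 3
205 = 12·16 + 13, so a_2 = 12
16 = 1·13 + 3, so a_3 = 1
13 = 4·3 + 1, so a_4 = 4
3 = 3·1 + 0, so a_5 = 3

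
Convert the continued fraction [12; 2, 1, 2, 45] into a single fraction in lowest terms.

Start with 45.
2 + 1/(45/1) = 2 + 1/45 = 91/45
1 + 1/(91/45) = 1 + 45/91 = 136/91
2 + 1/(136/91) = 2 + 91/136 = 363/136
12 + 1/(363/136) = 12 + 136/363 = 4492/363

4492/363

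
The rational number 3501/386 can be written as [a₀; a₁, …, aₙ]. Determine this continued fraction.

[9; 14, 3, 2, 1, 2]

Apply division with remainder until the remainder is 0:
3501 = 9·386 + 27, so a_0 = 9
386 = 14·27 + 8, so a_1 = 14
27 = 3·8 + 3, so a_2 = 3
8 = 2·3 + 2, so a_3 = 2
3 = 1·2 + 1, so a_4 = 1
2 = 2·1 + 0, so a_5 = 2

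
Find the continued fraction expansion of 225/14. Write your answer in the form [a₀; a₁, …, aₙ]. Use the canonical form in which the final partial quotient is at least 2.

[16; 14]

⌊225/14⌋ = 16, remainder 1
⌊14/1⌋ = 14, remainder 0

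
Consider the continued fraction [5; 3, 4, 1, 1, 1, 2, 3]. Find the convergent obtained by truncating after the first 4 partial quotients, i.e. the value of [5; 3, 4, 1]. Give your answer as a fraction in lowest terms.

Build up convergents one term at a time:
a_0 = 5: 5/1
a_1 = 3: 16/3
a_2 = 4: 69/13
a_3 = 1: 85/16

85/16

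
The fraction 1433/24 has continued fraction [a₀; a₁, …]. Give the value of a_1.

1

Run the Euclidean algorithm, recording each quotient:
1433 ÷ 24 → quotient 59, remainder 17
24 ÷ 17 → quotient 1, remainder 7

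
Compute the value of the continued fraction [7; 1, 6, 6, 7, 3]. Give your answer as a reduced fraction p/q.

Compute successive convergents:
a_0 = 7: 7/1
a_1 = 1: 8/1
a_2 = 6: 55/7
a_3 = 6: 338/43
a_4 = 7: 2421/308
a_5 = 3: 7601/967

7601/967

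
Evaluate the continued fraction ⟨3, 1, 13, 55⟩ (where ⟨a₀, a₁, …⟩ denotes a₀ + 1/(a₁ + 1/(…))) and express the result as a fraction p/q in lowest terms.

3029/771

a_0 = 3: 3/1
a_1 = 1: 4/1
a_2 = 13: 55/14
a_3 = 55: 3029/771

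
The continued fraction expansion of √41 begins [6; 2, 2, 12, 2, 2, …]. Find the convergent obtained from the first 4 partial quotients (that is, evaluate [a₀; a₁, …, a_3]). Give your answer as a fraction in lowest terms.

397/62

Compute successive convergents:
a_0 = 6: 6/1
a_1 = 2: 13/2
a_2 = 2: 32/5
a_3 = 12: 397/62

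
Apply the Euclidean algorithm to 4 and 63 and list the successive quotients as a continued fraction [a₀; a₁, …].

[0; 15, 1, 3]

Apply division with remainder until the remainder is 0:
⌊4/63⌋ = 0, remainder 4
⌊63/4⌋ = 15, remainder 3
⌊4/3⌋ = 1, remainder 1
⌊3/1⌋ = 3, remainder 0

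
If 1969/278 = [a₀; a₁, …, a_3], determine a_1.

Repeatedly divide and take the remainder:
1969 = 7·278 + 23, so a_0 = 7
278 = 12·23 + 2, so a_1 = 12

12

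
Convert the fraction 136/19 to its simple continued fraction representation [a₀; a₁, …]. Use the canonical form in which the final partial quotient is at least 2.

Repeatedly divide and take the remainder:
136 ÷ 19 → quotient 7, remainder 3
19 ÷ 3 → quotient 6, remainder 1
3 ÷ 1 → quotient 3, remainder 0

[7; 6, 3]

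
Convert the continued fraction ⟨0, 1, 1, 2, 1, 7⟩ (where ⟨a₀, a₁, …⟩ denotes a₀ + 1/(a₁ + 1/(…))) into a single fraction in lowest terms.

31/54

a_0 = 0: 0/1
a_1 = 1: 1/1
a_2 = 1: 1/2
a_3 = 2: 3/5
a_4 = 1: 4/7
a_5 = 7: 31/54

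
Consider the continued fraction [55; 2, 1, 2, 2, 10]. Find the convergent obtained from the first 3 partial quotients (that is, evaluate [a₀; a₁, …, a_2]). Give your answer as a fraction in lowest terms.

166/3

a_0 = 55: 55/1
a_1 = 2: 111/2
a_2 = 1: 166/3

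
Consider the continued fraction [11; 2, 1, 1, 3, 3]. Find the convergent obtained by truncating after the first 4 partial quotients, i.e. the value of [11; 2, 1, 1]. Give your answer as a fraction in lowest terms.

a_0 = 11: 11/1
a_1 = 2: 23/2
a_2 = 1: 34/3
a_3 = 1: 57/5

57/5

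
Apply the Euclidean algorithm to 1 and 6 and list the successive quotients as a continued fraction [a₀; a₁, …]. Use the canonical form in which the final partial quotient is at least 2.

Run the Euclidean algorithm, recording each quotient:
1 ÷ 6 → quotient 0, remainder 1
6 ÷ 1 → quotient 6, remainder 0

[0; 6]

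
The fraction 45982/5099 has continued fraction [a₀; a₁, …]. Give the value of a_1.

56

⌊45982/5099⌋ = 9, remainder 91
⌊5099/91⌋ = 56, remainder 3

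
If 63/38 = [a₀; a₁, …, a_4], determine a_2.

63 = 1·38 + 25, so a_0 = 1
38 = 1·25 + 13, so a_1 = 1
25 = 1·13 + 12, so a_2 = 1

1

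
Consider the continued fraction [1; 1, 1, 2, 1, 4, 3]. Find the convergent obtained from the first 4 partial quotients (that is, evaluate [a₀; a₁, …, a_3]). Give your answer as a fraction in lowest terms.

8/5

Use the convergent recurrence hₖ = aₖ·hₖ₋₁ + hₖ₋₂ (and likewise for the denominators kₖ):
a_0 = 1: 1/1
a_1 = 1: 2/1
a_2 = 1: 3/2
a_3 = 2: 8/5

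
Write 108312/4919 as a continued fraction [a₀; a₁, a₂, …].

Run the Euclidean algorithm, recording each quotient:
⌊108312/4919⌋ = 22, remainder 94
⌊4919/94⌋ = 52, remainder 31
⌊94/31⌋ = 3, remainder 1
⌊31/1⌋ = 31, remainder 0

[22; 52, 3, 31]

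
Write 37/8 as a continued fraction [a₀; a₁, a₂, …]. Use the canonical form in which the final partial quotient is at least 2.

Run the Euclidean algorithm, recording each quotient:
⌊37/8⌋ = 4, remainder 5
⌊8/5⌋ = 1, remainder 3
⌊5/3⌋ = 1, remainder 2
⌊3/2⌋ = 1, remainder 1
⌊2/1⌋ = 2, remainder 0

[4; 1, 1, 1, 2]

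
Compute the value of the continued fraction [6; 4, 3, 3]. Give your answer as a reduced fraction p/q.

Collapse the nested fraction from the inside out:
Start with 3.
3 + 1/(3/1) = 3 + 1/3 = 10/3
4 + 1/(10/3) = 4 + 3/10 = 43/10
6 + 1/(43/10) = 6 + 10/43 = 268/43

268/43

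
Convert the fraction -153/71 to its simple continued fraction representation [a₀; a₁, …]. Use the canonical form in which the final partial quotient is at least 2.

[-3; 1, 5, 2, 5]

-153 ÷ 71 → quotient -3, remainder 60
71 ÷ 60 → quotient 1, remainder 11
60 ÷ 11 → quotient 5, remainder 5
11 ÷ 5 → quotient 2, remainder 1
5 ÷ 1 → quotient 5, remainder 0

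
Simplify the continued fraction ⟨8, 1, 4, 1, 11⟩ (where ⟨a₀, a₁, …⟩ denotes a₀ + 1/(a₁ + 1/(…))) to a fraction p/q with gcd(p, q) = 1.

a_0 = 8: 8/1
a_1 = 1: 9/1
a_2 = 4: 44/5
a_3 = 1: 53/6
a_4 = 11: 627/71

627/71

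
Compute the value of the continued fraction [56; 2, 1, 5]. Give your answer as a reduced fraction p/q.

Collapse the nested fraction from the inside out:
Start with 5.
1 + 1/(5/1) = 1 + 1/5 = 6/5
2 + 1/(6/5) = 2 + 5/6 = 17/6
56 + 1/(17/6) = 56 + 6/17 = 958/17

958/17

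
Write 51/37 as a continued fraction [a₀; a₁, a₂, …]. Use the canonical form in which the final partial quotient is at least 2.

[1; 2, 1, 1, 1, 4]

51 ÷ 37 → quotient 1, remainder 14
37 ÷ 14 → quotient 2, remainder 9
14 ÷ 9 → quotient 1, remainder 5
9 ÷ 5 → quotient 1, remainder 4
5 ÷ 4 → quotient 1, remainder 1
4 ÷ 1 → quotient 4, remainder 0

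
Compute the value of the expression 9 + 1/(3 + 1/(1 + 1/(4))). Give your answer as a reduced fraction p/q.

a_0 = 9: 9/1
a_1 = 3: 28/3
a_2 = 1: 37/4
a_3 = 4: 176/19

176/19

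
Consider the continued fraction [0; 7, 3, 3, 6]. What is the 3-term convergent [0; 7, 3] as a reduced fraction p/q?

3/22

Compute successive convergents:
a_0 = 0: 0/1
a_1 = 7: 1/7
a_2 = 3: 3/22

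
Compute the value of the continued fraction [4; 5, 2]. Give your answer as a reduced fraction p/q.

a_0 = 4: 4/1
a_1 = 5: 21/5
a_2 = 2: 46/11

46/11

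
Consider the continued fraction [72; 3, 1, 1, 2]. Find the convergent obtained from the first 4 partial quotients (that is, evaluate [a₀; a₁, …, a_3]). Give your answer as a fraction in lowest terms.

Use the convergent recurrence hₖ = aₖ·hₖ₋₁ + hₖ₋₂ (and likewise for the denominators kₖ):
a_0 = 72: 72/1
a_1 = 3: 217/3
a_2 = 1: 289/4
a_3 = 1: 506/7

506/7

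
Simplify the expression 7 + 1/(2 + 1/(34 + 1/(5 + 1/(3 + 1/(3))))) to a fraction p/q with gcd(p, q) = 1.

27551/3677

Collapse the nested fraction from the inside out:
Start with 3.
3 + 1/(3/1) = 3 + 1/3 = 10/3
5 + 1/(10/3) = 5 + 3/10 = 53/10
34 + 1/(53/10) = 34 + 10/53 = 1812/53
2 + 1/(1812/53) = 2 + 53/1812 = 3677/1812
7 + 1/(3677/1812) = 7 + 1812/3677 = 27551/3677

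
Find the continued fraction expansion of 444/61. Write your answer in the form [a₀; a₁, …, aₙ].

⌊444/61⌋ = 7, remainder 17
⌊61/17⌋ = 3, remainder 10
⌊17/10⌋ = 1, remainder 7
⌊10/7⌋ = 1, remainder 3
⌊7/3⌋ = 2, remainder 1
⌊3/1⌋ = 3, remainder 0

[7; 3, 1, 1, 2, 3]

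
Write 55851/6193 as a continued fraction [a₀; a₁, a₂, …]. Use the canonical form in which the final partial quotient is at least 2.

Run the Euclidean algorithm, recording each quotient:
⌊55851/6193⌋ = 9, remainder 114
⌊6193/114⌋ = 54, remainder 37
⌊114/37⌋ = 3, remainder 3
⌊37/3⌋ = 12, remainder 1
⌊3/1⌋ = 3, remainder 0

[9; 54, 3, 12, 3]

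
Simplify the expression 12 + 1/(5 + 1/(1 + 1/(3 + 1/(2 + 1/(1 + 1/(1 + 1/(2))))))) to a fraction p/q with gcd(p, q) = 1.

4005/329

a_0 = 12: 12/1
a_1 = 5: 61/5
a_2 = 1: 73/6
a_3 = 3: 280/23
a_4 = 2: 633/52
a_5 = 1: 913/75
a_6 = 1: 1546/127
a_7 = 2: 4005/329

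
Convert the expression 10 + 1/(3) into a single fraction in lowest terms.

a_0 = 10: 10/1
a_1 = 3: 31/3

31/3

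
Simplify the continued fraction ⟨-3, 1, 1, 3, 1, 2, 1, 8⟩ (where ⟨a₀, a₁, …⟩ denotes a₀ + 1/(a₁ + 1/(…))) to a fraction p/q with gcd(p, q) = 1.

Start with 8.
1 + 1/(8/1) = 1 + 1/8 = 9/8
2 + 1/(9/8) = 2 + 8/9 = 26/9
1 + 1/(26/9) = 1 + 9/26 = 35/26
3 + 1/(35/26) = 3 + 26/35 = 131/35
1 + 1/(131/35) = 1 + 35/131 = 166/131
1 + 1/(166/131) = 1 + 131/166 = 297/166
-3 + 1/(297/166) = -3 + 166/297 = -725/297

-725/297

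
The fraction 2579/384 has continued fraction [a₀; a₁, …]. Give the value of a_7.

⌊2579/384⌋ = 6, remainder 275
⌊384/275⌋ = 1, remainder 109
⌊275/109⌋ = 2, remainder 57
⌊109/57⌋ = 1, remainder 52
⌊57/52⌋ = 1, remainder 5
⌊52/5⌋ = 10, remainder 2
⌊5/2⌋ = 2, remainder 1
⌊2/1⌋ = 2, remainder 0

2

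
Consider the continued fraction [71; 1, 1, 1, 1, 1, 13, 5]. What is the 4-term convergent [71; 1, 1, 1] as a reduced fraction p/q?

215/3

Collapse the nested fraction from the inside out:
Start with 1.
1 + 1/(1/1) = 1 + 1/1 = 2/1
1 + 1/(2/1) = 1 + 1/2 = 3/2
71 + 1/(3/2) = 71 + 2/3 = 215/3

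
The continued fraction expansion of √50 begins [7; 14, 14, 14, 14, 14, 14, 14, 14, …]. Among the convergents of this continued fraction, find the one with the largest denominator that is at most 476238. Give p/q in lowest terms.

List convergents until the denominator exceeds the bound:
a_0 = 7: 7/1  (≤ bound)
a_1 = 14: 99/14  (≤ bound)
a_2 = 14: 1393/197  (≤ bound)
a_3 = 14: 19601/2772  (≤ bound)
a_4 = 14: 275807/39005  (≤ bound)
a_5 = 14: 3880899/548842  (> 476238, stop)

275807/39005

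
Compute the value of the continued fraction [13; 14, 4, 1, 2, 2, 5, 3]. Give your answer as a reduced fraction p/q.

105883/8101

Collapse the nested fraction from the inside out:
Start with 3.
5 + 1/(3/1) = 5 + 1/3 = 16/3
2 + 1/(16/3) = 2 + 3/16 = 35/16
2 + 1/(35/16) = 2 + 16/35 = 86/35
1 + 1/(86/35) = 1 + 35/86 = 121/86
4 + 1/(121/86) = 4 + 86/121 = 570/121
14 + 1/(570/121) = 14 + 121/570 = 8101/570
13 + 1/(8101/570) = 13 + 570/8101 = 105883/8101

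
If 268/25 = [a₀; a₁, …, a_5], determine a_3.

Repeatedly divide and take the remainder:
⌊268/25⌋ = 10, remainder 18
⌊25/18⌋ = 1, remainder 7
⌊18/7⌋ = 2, remainder 4
⌊7/4⌋ = 1, remainder 3

1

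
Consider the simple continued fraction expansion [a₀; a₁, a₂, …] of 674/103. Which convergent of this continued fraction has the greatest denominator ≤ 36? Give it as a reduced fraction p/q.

72/11

a_0 = 6: 6/1  (≤ bound)
a_1 = 1: 7/1  (≤ bound)
a_2 = 1: 13/2  (≤ bound)
a_3 = 5: 72/11  (≤ bound)
a_4 = 4: 301/46  (> 36, stop)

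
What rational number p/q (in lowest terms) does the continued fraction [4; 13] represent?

53/13

a_0 = 4: 4/1
a_1 = 13: 53/13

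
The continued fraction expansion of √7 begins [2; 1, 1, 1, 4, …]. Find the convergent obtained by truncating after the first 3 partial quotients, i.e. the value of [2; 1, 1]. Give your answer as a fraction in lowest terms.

5/2

Compute successive convergents:
a_0 = 2: 2/1
a_1 = 1: 3/1
a_2 = 1: 5/2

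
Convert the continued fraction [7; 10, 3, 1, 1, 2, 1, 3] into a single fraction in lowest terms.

6785/956

Work from the innermost term outward:
Start with 3.
1 + 1/(3/1) = 1 + 1/3 = 4/3
2 + 1/(4/3) = 2 + 3/4 = 11/4
1 + 1/(11/4) = 1 + 4/11 = 15/11
1 + 1/(15/11) = 1 + 11/15 = 26/15
3 + 1/(26/15) = 3 + 15/26 = 93/26
10 + 1/(93/26) = 10 + 26/93 = 956/93
7 + 1/(956/93) = 7 + 93/956 = 6785/956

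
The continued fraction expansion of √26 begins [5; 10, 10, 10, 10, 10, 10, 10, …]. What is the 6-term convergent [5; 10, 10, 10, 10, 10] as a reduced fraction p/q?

Start with 10.
10 + 1/(10/1) = 10 + 1/10 = 101/10
10 + 1/(101/10) = 10 + 10/101 = 1020/101
10 + 1/(1020/101) = 10 + 101/1020 = 10301/1020
10 + 1/(10301/1020) = 10 + 1020/10301 = 104030/10301
5 + 1/(104030/10301) = 5 + 10301/104030 = 530451/104030

530451/104030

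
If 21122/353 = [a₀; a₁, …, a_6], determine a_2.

Repeatedly divide and take the remainder:
⌊21122/353⌋ = 59, remainder 295
⌊353/295⌋ = 1, remainder 58
⌊295/58⌋ = 5, remainder 5

5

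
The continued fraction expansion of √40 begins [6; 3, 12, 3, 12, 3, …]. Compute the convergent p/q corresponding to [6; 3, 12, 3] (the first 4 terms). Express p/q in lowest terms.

721/114

a_0 = 6: 6/1
a_1 = 3: 19/3
a_2 = 12: 234/37
a_3 = 3: 721/114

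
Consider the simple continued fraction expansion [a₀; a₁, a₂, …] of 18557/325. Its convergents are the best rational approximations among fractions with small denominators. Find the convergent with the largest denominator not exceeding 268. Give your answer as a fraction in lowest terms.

a_0 = 57: 57/1  (≤ bound)
a_1 = 10: 571/10  (≤ bound)
a_2 = 6: 3483/61  (≤ bound)
a_3 = 2: 7537/132  (≤ bound)
a_4 = 2: 18557/325  (> 268, stop)

7537/132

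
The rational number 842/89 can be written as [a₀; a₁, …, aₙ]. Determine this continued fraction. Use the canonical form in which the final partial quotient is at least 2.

842 = 9·89 + 41, so a_0 = 9
89 = 2·41 + 7, so a_1 = 2
41 = 5·7 + 6, so a_2 = 5
7 = 1·6 + 1, so a_3 = 1
6 = 6·1 + 0, so a_4 = 6

[9; 2, 5, 1, 6]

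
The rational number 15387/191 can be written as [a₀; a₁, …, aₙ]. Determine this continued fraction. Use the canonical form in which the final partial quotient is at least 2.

Run the Euclidean algorithm, recording each quotient:
15387 = 80·191 + 107, so a_0 = 80
191 = 1·107 + 84, so a_1 = 1
107 = 1·84 + 23, so a_2 = 1
84 = 3·23 + 15, so a_3 = 3
23 = 1·15 + 8, so a_4 = 1
15 = 1·8 + 7, so a_5 = 1
8 = 1·7 + 1, so a_6 = 1
7 = 7·1 + 0, so a_7 = 7

[80; 1, 1, 3, 1, 1, 1, 7]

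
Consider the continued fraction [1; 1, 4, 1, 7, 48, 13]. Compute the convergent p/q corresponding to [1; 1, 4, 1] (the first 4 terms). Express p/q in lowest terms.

Build up convergents one term at a time:
a_0 = 1: 1/1
a_1 = 1: 2/1
a_2 = 4: 9/5
a_3 = 1: 11/6

11/6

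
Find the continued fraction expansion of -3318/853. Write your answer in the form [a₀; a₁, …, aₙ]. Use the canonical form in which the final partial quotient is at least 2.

-3318 ÷ 853 → quotient -4, remainder 94
853 ÷ 94 → quotient 9, remainder 7
94 ÷ 7 → quotient 13, remainder 3
7 ÷ 3 → quotient 2, remainder 1
3 ÷ 1 → quotient 3, remainder 0

[-4; 9, 13, 2, 3]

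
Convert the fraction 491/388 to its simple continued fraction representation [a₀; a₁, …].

⌊491/388⌋ = 1, remainder 103
⌊388/103⌋ = 3, remainder 79
⌊103/79⌋ = 1, remainder 24
⌊79/24⌋ = 3, remainder 7
⌊24/7⌋ = 3, remainder 3
⌊7/3⌋ = 2, remainder 1
⌊3/1⌋ = 3, remainder 0

[1; 3, 1, 3, 3, 2, 3]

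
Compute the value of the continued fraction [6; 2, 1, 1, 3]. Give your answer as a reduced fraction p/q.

115/18

a_0 = 6: 6/1
a_1 = 2: 13/2
a_2 = 1: 19/3
a_3 = 1: 32/5
a_4 = 3: 115/18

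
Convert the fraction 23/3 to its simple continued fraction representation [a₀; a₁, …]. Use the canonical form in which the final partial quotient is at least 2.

⌊23/3⌋ = 7, remainder 2
⌊3/2⌋ = 1, remainder 1
⌊2/1⌋ = 2, remainder 0

[7; 1, 2]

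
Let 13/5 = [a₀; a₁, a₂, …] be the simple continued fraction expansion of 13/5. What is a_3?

2

Repeatedly divide and take the remainder:
13 ÷ 5 → quotient 2, remainder 3
5 ÷ 3 → quotient 1, remainder 2
3 ÷ 2 → quotient 1, remainder 1
2 ÷ 1 → quotient 2, remainder 0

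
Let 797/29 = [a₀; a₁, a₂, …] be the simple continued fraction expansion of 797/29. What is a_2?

Apply division with remainder until the remainder is 0:
⌊797/29⌋ = 27, remainder 14
⌊29/14⌋ = 2, remainder 1
⌊14/1⌋ = 14, remainder 0

14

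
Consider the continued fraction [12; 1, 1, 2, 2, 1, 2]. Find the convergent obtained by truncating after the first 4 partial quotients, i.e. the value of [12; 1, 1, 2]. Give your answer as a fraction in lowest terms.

a_0 = 12: 12/1
a_1 = 1: 13/1
a_2 = 1: 25/2
a_3 = 2: 63/5

63/5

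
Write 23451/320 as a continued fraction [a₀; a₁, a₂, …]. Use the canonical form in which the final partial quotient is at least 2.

[73; 3, 1, 1, 14, 1, 2]

Repeatedly divide and take the remainder:
23451 ÷ 320 → quotient 73, remainder 91
320 ÷ 91 → quotient 3, remainder 47
91 ÷ 47 → quotient 1, remainder 44
47 ÷ 44 → quotient 1, remainder 3
44 ÷ 3 → quotient 14, remainder 2
3 ÷ 2 → quotient 1, remainder 1
2 ÷ 1 → quotient 2, remainder 0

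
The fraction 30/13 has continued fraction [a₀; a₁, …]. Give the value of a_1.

3

⌊30/13⌋ = 2, remainder 4
⌊13/4⌋ = 3, remainder 1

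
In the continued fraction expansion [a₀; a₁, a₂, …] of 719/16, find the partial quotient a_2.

15

Run the Euclidean algorithm, recording each quotient:
719 = 44·16 + 15, so a_0 = 44
16 = 1·15 + 1, so a_1 = 1
15 = 15·1 + 0, so a_2 = 15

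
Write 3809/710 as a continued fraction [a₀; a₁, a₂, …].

[5; 2, 1, 2, 1, 6, 2, 4]

Run the Euclidean algorithm, recording each quotient:
3809 ÷ 710 → quotient 5, remainder 259
710 ÷ 259 → quotient 2, remainder 192
259 ÷ 192 → quotient 1, remainder 67
192 ÷ 67 → quotient 2, remainder 58
67 ÷ 58 → quotient 1, remainder 9
58 ÷ 9 → quotient 6, remainder 4
9 ÷ 4 → quotient 2, remainder 1
4 ÷ 1 → quotient 4, remainder 0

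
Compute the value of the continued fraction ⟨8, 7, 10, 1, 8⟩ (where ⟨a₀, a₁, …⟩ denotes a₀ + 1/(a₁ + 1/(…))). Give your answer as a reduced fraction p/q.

Collapse the nested fraction from the inside out:
Start with 8.
1 + 1/(8/1) = 1 + 1/8 = 9/8
10 + 1/(9/8) = 10 + 8/9 = 98/9
7 + 1/(98/9) = 7 + 9/98 = 695/98
8 + 1/(695/98) = 8 + 98/695 = 5658/695

5658/695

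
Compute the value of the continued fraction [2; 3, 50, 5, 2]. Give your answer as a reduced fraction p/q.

Start with 2.
5 + 1/(2/1) = 5 + 1/2 = 11/2
50 + 1/(11/2) = 50 + 2/11 = 552/11
3 + 1/(552/11) = 3 + 11/552 = 1667/552
2 + 1/(1667/552) = 2 + 552/1667 = 3886/1667

3886/1667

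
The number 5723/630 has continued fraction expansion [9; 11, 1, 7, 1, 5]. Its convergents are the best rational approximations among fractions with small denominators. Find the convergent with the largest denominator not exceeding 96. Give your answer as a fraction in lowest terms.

863/95

a_0 = 9: 9/1  (≤ bound)
a_1 = 11: 100/11  (≤ bound)
a_2 = 1: 109/12  (≤ bound)
a_3 = 7: 863/95  (≤ bound)
a_4 = 1: 972/107  (> 96, stop)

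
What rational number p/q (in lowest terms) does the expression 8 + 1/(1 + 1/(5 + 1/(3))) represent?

168/19

Start with 3.
5 + 1/(3/1) = 5 + 1/3 = 16/3
1 + 1/(16/3) = 1 + 3/16 = 19/16
8 + 1/(19/16) = 8 + 16/19 = 168/19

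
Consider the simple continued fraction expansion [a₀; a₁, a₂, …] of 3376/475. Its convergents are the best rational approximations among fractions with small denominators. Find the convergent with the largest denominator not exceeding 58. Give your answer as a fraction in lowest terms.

199/28

a_0 = 7: 7/1  (≤ bound)
a_1 = 9: 64/9  (≤ bound)
a_2 = 3: 199/28  (≤ bound)
a_3 = 5: 1059/149  (> 58, stop)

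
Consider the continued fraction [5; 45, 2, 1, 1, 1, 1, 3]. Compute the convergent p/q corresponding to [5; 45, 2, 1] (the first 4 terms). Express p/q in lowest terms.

683/136

a_0 = 5: 5/1
a_1 = 45: 226/45
a_2 = 2: 457/91
a_3 = 1: 683/136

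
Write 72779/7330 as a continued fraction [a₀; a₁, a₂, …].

72779 = 9·7330 + 6809, so a_0 = 9
7330 = 1·6809 + 521, so a_1 = 1
6809 = 13·521 + 36, so a_2 = 13
521 = 14·36 + 17, so a_3 = 14
36 = 2·17 + 2, so a_4 = 2
17 = 8·2 + 1, so a_5 = 8
2 = 2·1 + 0, so a_6 = 2

[9; 1, 13, 14, 2, 8, 2]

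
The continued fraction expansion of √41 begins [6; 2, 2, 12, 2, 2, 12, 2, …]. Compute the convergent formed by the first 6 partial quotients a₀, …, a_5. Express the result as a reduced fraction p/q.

Start with 2.
2 + 1/(2/1) = 2 + 1/2 = 5/2
12 + 1/(5/2) = 12 + 2/5 = 62/5
2 + 1/(62/5) = 2 + 5/62 = 129/62
2 + 1/(129/62) = 2 + 62/129 = 320/129
6 + 1/(320/129) = 6 + 129/320 = 2049/320

2049/320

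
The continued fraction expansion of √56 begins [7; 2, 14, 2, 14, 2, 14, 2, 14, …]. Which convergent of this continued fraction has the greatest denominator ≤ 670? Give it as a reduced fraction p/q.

449/60

List convergents until the denominator exceeds the bound:
a_0 = 7: 7/1  (≤ bound)
a_1 = 2: 15/2  (≤ bound)
a_2 = 14: 217/29  (≤ bound)
a_3 = 2: 449/60  (≤ bound)
a_4 = 14: 6503/869  (> 670, stop)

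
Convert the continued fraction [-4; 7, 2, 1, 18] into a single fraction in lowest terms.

-1588/411

Compute successive convergents:
a_0 = -4: -4/1
a_1 = 7: -27/7
a_2 = 2: -58/15
a_3 = 1: -85/22
a_4 = 18: -1588/411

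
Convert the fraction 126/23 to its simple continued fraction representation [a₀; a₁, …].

[5; 2, 11]

126 = 5·23 + 11, so a_0 = 5
23 = 2·11 + 1, so a_1 = 2
11 = 11·1 + 0, so a_2 = 11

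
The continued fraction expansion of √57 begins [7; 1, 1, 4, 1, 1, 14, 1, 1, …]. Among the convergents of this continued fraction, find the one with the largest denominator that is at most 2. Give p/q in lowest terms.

a_0 = 7: 7/1  (≤ bound)
a_1 = 1: 8/1  (≤ bound)
a_2 = 1: 15/2  (≤ bound)
a_3 = 4: 68/9  (> 2, stop)

15/2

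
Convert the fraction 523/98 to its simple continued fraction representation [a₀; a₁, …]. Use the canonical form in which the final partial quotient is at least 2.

[5; 2, 1, 32]

Repeatedly divide and take the remainder:
523 = 5·98 + 33, so a_0 = 5
98 = 2·33 + 32, so a_1 = 2
33 = 1·32 + 1, so a_2 = 1
32 = 32·1 + 0, so a_3 = 32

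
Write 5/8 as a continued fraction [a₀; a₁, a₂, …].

[0; 1, 1, 1, 2]

⌊5/8⌋ = 0, remainder 5
⌊8/5⌋ = 1, remainder 3
⌊5/3⌋ = 1, remainder 2
⌊3/2⌋ = 1, remainder 1
⌊2/1⌋ = 2, remainder 0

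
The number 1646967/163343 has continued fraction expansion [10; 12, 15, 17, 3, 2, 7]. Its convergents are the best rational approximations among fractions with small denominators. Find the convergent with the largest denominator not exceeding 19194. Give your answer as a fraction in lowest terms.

95263/9448

a_0 = 10: 10/1  (≤ bound)
a_1 = 12: 121/12  (≤ bound)
a_2 = 15: 1825/181  (≤ bound)
a_3 = 17: 31146/3089  (≤ bound)
a_4 = 3: 95263/9448  (≤ bound)
a_5 = 2: 221672/21985  (> 19194, stop)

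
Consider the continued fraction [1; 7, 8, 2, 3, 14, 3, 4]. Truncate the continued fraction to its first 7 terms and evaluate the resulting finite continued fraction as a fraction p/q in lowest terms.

Collapse the nested fraction from the inside out:
Start with 3.
14 + 1/(3/1) = 14 + 1/3 = 43/3
3 + 1/(43/3) = 3 + 3/43 = 132/43
2 + 1/(132/43) = 2 + 43/132 = 307/132
8 + 1/(307/132) = 8 + 132/307 = 2588/307
7 + 1/(2588/307) = 7 + 307/2588 = 18423/2588
1 + 1/(18423/2588) = 1 + 2588/18423 = 21011/18423

21011/18423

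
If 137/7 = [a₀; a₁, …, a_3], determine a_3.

3

Apply division with remainder until the remainder is 0:
137 = 19·7 + 4, so a_0 = 19
7 = 1·4 + 3, so a_1 = 1
4 = 1·3 + 1, so a_2 = 1
3 = 3·1 + 0, so a_3 = 3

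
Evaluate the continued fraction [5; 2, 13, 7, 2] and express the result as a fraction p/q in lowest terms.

Build up convergents one term at a time:
a_0 = 5: 5/1
a_1 = 2: 11/2
a_2 = 13: 148/27
a_3 = 7: 1047/191
a_4 = 2: 2242/409

2242/409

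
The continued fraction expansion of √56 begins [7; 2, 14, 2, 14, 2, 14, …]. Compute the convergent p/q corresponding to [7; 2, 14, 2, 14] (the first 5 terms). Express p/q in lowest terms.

6503/869

Start with 14.
2 + 1/(14/1) = 2 + 1/14 = 29/14
14 + 1/(29/14) = 14 + 14/29 = 420/29
2 + 1/(420/29) = 2 + 29/420 = 869/420
7 + 1/(869/420) = 7 + 420/869 = 6503/869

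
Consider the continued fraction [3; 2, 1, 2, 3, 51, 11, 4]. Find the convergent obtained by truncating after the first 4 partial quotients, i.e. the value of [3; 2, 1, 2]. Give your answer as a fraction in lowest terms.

27/8

Start with 2.
1 + 1/(2/1) = 1 + 1/2 = 3/2
2 + 1/(3/2) = 2 + 2/3 = 8/3
3 + 1/(8/3) = 3 + 3/8 = 27/8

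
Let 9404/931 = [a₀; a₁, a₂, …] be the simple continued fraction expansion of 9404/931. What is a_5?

4

Repeatedly divide and take the remainder:
9404 ÷ 931 → quotient 10, remainder 94
931 ÷ 94 → quotient 9, remainder 85
94 ÷ 85 → quotient 1, remainder 9
85 ÷ 9 → quotient 9, remainder 4
9 ÷ 4 → quotient 2, remainder 1
4 ÷ 1 → quotient 4, remainder 0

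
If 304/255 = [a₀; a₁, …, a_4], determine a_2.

Run the Euclidean algorithm, recording each quotient:
304 ÷ 255 → quotient 1, remainder 49
255 ÷ 49 → quotient 5, remainder 10
49 ÷ 10 → quotient 4, remainder 9

4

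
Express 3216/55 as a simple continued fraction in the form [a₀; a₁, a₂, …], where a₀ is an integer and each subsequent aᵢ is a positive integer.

[58; 2, 8, 1, 2]

Apply division with remainder until the remainder is 0:
3216 = 58·55 + 26, so a_0 = 58
55 = 2·26 + 3, so a_1 = 2
26 = 8·3 + 2, so a_2 = 8
3 = 1·2 + 1, so a_3 = 1
2 = 2·1 + 0, so a_4 = 2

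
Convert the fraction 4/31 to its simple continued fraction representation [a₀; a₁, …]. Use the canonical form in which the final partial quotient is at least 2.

[0; 7, 1, 3]

Run the Euclidean algorithm, recording each quotient:
4 ÷ 31 → quotient 0, remainder 4
31 ÷ 4 → quotient 7, remainder 3
4 ÷ 3 → quotient 1, remainder 1
3 ÷ 1 → quotient 3, remainder 0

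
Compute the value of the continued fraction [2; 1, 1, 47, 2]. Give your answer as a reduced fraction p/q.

Compute successive convergents:
a_0 = 2: 2/1
a_1 = 1: 3/1
a_2 = 1: 5/2
a_3 = 47: 238/95
a_4 = 2: 481/192

481/192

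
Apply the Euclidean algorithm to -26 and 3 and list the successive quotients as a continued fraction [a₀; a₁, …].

-26 ÷ 3 → quotient -9, remainder 1
3 ÷ 1 → quotient 3, remainder 0

[-9; 3]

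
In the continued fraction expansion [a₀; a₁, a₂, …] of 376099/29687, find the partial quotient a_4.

2

Run the Euclidean algorithm, recording each quotient:
376099 = 12·29687 + 19855, so a_0 = 12
29687 = 1·19855 + 9832, so a_1 = 1
19855 = 2·9832 + 191, so a_2 = 2
9832 = 51·191 + 91, so a_3 = 51
191 = 2·91 + 9, so a_4 = 2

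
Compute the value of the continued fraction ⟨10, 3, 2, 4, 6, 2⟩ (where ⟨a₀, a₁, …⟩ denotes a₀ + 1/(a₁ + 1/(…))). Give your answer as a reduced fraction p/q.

4291/417

a_0 = 10: 10/1
a_1 = 3: 31/3
a_2 = 2: 72/7
a_3 = 4: 319/31
a_4 = 6: 1986/193
a_5 = 2: 4291/417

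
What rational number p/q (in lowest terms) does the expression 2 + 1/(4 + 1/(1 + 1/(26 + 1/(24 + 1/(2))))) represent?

Compute successive convergents:
a_0 = 2: 2/1
a_1 = 4: 9/4
a_2 = 1: 11/5
a_3 = 26: 295/134
a_4 = 24: 7091/3221
a_5 = 2: 14477/6576

14477/6576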